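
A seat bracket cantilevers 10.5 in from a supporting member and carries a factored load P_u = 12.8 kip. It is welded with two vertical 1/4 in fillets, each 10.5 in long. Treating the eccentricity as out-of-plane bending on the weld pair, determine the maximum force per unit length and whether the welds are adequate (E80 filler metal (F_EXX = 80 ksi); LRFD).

L_w = 2 × 10.5 = 21 in; section modulus (unit throat) S = 2 × L²/6 = 36.75 in².
Direct shear f_v = P/L_w = 12.8/21 = 0.6095 kip/in.
Moment M = P × e = 12.8 × 10.5 = 134.4 kip·in; bending f_b = M/S = 3.657 kip/in.
f_max = √(f_v² + f_b²) = √(0.6095² + 3.657²) = 3.708 kip/in.
φr_n = 0.75 × 0.6 × 80 × (0.707 × 0.25) = 6.363 kip/in → adequate.

f_max ≈ 3.71 kip/in; adequate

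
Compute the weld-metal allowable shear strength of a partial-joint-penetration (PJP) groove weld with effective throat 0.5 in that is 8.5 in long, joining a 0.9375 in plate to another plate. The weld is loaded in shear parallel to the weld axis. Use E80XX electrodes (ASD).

R_n/Ω ≈ 102 kips

E80XX → F_EXX = 80 ksi.
Effective throat (given) t_e = 0.5 in.
A_we = 0.5 × 8.5 = 4.25 in².
F_nw = 0.6 F_EXX = 48 ksi.
R_n/Ω = (48 × 4.25) / 2.0 = 102 kips.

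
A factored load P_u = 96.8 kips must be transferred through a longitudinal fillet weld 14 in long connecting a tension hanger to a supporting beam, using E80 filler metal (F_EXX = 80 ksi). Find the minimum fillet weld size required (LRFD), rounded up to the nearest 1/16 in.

w = 5/16 in

Total weld length L = 14 in.
Required throat t_e = P_u / (φ × 0.6 F_EXX × L) = 96.8 / (0.75 × 0.6 × 80 × 14) = 0.1921 in.
Required leg w = t_e / 0.707 = 0.2717 in → use 5/16 in.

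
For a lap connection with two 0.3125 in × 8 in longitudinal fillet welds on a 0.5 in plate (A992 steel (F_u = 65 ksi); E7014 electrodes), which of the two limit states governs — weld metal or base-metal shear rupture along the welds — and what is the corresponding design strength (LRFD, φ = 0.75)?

φR_n ≈ 111 kip (weld metal governs)

E70XX → F_EXX = 70 ksi.
t_e = 0.707 × 0.3125 = 0.2209 in; L = 16 in.
Weld metal: φR_n = 0.75 × 0.6 × 70 × 0.2209 × 16 = 111.4 kip.
Base metal (shear rupture): φR_n = 0.75 × 0.6 × 65 × 0.5 × 16 = 234 kip.
Governing: weld metal.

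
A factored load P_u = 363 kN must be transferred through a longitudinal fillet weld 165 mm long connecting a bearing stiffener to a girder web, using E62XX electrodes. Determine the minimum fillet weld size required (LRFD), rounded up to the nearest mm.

E62XX → F_EXX = 620 MPa.
Total weld length L = 165 mm.
Required throat t_e = P_u / (φ × 0.6 F_EXX × L) = 363 / (0.75 × 0.6 × 620 × 165 × 10⁻³) = 7.885 mm.
Required leg w = t_e / 0.707 = 11.15 mm → use 12 mm.

w = 12 mm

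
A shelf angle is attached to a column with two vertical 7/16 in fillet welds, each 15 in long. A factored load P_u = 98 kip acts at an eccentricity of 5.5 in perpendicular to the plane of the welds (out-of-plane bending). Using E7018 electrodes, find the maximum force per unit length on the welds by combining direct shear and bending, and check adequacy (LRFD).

E70XX → F_EXX = 70 ksi.
L_w = 2 × 15 = 30 in; section modulus (unit throat) S = 2 × L²/6 = 75 in².
Direct shear f_v = P/L_w = 98/30 = 3.267 kip/in.
Moment M = P × e = 98 × 5.5 = 539 kip·in; bending f_b = M/S = 7.187 kip/in.
f_max = √(f_v² + f_b²) = √(3.267² + 7.187²) = 7.894 kip/in.
φr_n = 0.75 × 0.6 × 70 × (0.707 × 0.4375) = 9.743 kip/in → adequate.

f_max ≈ 7.89 kip/in; adequate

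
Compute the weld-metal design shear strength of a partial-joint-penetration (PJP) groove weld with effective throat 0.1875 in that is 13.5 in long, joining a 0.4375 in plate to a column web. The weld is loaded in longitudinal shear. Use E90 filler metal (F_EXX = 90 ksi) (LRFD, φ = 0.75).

Effective throat (given) t_e = 0.1875 in.
A_we = 0.1875 × 13.5 = 2.531 in².
F_nw = 0.6 F_EXX = 54 ksi.
φR_n = 0.75 × 54 × 2.531 = 102.5 kip.

φR_n ≈ 103 kip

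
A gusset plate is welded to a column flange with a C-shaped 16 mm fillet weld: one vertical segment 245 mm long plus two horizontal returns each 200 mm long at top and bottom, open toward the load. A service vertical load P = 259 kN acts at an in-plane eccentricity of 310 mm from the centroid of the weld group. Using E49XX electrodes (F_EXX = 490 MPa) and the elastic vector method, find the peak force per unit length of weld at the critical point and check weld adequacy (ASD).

Total weld length L_w = 645 mm. Treat welds as unit-width lines.
Centroid: x̄ = 2×200×100 / 645 = 62.02 mm from the vertical weld.
Polar moment about centroid: J = I_x + I_y = [245³/12 + 2×200×122.5²] + [245×62.02² + 2(200³/12 + 200×37.98²)] = 10080000 mm³.
Direct shear f_v = P/L_w = 259×10³ / 645 = 401.6 N/mm (vertical).
Torsion M = P·e = 259×10³ × 310 = 80290000 N·mm.
Critical point at (x, y) = (138, 122.5) from centroid. f_tx = M·y/J = 975.7 N/mm; f_ty = M·x/J = 1099 N/mm.
Resultant f_max = √[f_tx² + (f_v + f_ty)²] = √[975.7² + (401.6 + 1099)²] = 1790 N/mm.
Capacity per unit length: r_n/Ω = (1/2.0) × 0.6 × 490 × (0.707 × 16) = 1663 N/mm.
1790 > 1663 → NOT adequate.

f_max ≈ 1790 N/mm; NOT adequate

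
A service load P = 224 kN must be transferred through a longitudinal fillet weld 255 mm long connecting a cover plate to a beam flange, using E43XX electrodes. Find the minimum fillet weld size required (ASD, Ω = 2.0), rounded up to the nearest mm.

E43XX → F_EXX = 430 MPa.
Total weld length L = 255 mm.
Required throat t_e = P × Ω / (0.6 F_EXX × L) = 224 × 2.0 / (0.6 × 430 × 255 × 10⁻³) = 6.81 mm.
Required leg w = t_e / 0.707 = 9.632 mm → use 10 mm.

w = 10 mm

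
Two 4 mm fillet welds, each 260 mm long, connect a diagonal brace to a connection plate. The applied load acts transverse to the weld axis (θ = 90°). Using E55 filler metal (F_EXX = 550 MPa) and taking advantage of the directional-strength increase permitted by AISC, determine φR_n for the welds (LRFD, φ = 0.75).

φR_n ≈ 546 kN

t_e = 0.707 × 4 = 2.828 mm; A_we = 2.828 × 520 = 1471 mm².
Directional factor: 1.0 + 0.5 sin^1.5(90°) = 1.5.
F_nw = 0.6 × 550 × 1.5 = 495 MPa.
φR_n = 0.75 × 495 × 1471 × 10⁻³ = 545.9 kN.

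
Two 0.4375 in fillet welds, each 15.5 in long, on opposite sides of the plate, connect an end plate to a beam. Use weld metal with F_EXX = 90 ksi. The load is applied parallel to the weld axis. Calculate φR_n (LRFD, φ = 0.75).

Effective throat t_e = 0.707 × 0.4375 = 0.3093 in.
Total length L = 31 in; A_we = 0.3093 × 31 = 9.589 in².
F_nw = 0.6 F_EXX = 0.6 × 90 = 54 ksi.
φR_n = 0.75 × 54 × 9.589 = 388.3 kips.

φR_n ≈ 388 kips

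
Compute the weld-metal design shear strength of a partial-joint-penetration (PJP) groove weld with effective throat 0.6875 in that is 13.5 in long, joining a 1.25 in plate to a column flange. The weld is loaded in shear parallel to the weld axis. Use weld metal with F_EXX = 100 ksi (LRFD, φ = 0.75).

Effective throat (given) t_e = 0.6875 in.
A_we = 0.6875 × 13.5 = 9.281 in².
F_nw = 0.6 F_EXX = 60 ksi.
φR_n = 0.75 × 60 × 9.281 = 417.7 kips.

φR_n ≈ 418 kips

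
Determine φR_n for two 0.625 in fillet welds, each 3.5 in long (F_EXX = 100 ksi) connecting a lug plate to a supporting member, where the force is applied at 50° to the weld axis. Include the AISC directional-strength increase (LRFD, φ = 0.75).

φR_n ≈ 186 kip

t_e = 0.707 × 0.625 = 0.4419 in; A_we = 0.4419 × 7 = 3.093 in².
Directional factor: 1.0 + 0.5 sin^1.5(50°) = 1.335.
F_nw = 0.6 × 100 × 1.335 = 80.11 ksi.
φR_n = 0.75 × 80.11 × 3.093 = 185.9 kip.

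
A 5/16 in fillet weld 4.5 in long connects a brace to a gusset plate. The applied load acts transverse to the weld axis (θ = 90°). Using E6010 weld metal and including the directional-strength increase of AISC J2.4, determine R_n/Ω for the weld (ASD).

E60XX → F_EXX = 60 ksi.
t_e = 0.707 × 0.3125 = 0.2209 in; A_we = 0.2209 × 4.5 = 0.9942 in².
Directional factor: 1.0 + 0.5 sin^1.5(90°) = 1.5.
F_nw = 0.6 × 60 × 1.5 = 54 ksi.
R_n/Ω = (54 × 0.9942) / 2.0 = 26.84 kips.

R_n/Ω ≈ 26.8 kips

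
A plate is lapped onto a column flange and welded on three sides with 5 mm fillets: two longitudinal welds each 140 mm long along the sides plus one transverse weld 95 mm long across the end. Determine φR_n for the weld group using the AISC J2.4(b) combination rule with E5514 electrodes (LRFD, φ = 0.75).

E55XX → F_EXX = 550 MPa.
t_e = 0.707 × 5 = 3.535 mm.
R_nwl = 0.6 × 550 × 3.535 × 280 × 10⁻³ = 326.6 kN (longitudinal, 2 welds).
R_nwt = 0.6 × 550 × 3.535 × 95 × 10⁻³ = 110.8 kN (transverse, base value).
(i) R_nwl + R_nwt = 437.5 kN; (ii) 0.85 R_nwl + 1.5 R_nwt = 443.9 kN.
R_n = max = 443.9 kN [governs: (ii)]; φR_n = 332.9 kN.

φR_n ≈ 333 kN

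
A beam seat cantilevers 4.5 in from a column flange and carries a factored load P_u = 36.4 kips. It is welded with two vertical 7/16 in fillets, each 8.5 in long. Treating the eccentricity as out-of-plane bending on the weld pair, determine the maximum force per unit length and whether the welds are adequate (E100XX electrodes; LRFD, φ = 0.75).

E100XX → F_EXX = 100 ksi.
L_w = 2 × 8.5 = 17 in; section modulus (unit throat) S = 2 × L²/6 = 24.08 in².
Direct shear f_v = P/L_w = 36.4/17 = 2.141 kip/in.
Moment M = P × e = 36.4 × 4.5 = 163.8 kip·in; bending f_b = M/S = 6.801 kip/in.
f_max = √(f_v² + f_b²) = √(2.141² + 6.801²) = 7.13 kip/in.
φr_n = 0.75 × 0.6 × 100 × (0.707 × 0.4375) = 13.92 kip/in → adequate.

f_max ≈ 7.13 kip/in; adequate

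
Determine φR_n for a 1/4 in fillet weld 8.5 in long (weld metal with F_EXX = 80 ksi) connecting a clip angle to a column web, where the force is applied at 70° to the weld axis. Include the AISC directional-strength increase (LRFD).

t_e = 0.707 × 0.25 = 0.1767 in; A_we = 0.1767 × 8.5 = 1.502 in².
Directional factor: 1.0 + 0.5 sin^1.5(70°) = 1.455.
F_nw = 0.6 × 80 × 1.455 = 69.86 ksi.
φR_n = 0.75 × 69.86 × 1.502 = 78.72 kips.

φR_n ≈ 78.7 kips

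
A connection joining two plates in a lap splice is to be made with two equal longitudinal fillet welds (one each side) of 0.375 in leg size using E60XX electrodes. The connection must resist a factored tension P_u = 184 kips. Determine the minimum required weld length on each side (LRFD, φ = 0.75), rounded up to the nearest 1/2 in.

L = 13 in on each side

E60XX → F_EXX = 60 ksi.
Throat t_e = 0.707 × 0.375 = 0.2651 in.
φr_n = 0.75 × 0.6 × 60 × 0.2651 = 7.158 kips/in.
L_req = P_u / φr_n = 184 / 7.158 = 25.7 in total.
Per side: 25.7 / 2 = 12.85 in.
Round up → use L = 13 in on each side.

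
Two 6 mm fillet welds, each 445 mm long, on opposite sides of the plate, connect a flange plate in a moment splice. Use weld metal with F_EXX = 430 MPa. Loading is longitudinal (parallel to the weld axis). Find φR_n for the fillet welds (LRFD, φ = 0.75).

φR_n ≈ 731 kN

Effective throat t_e = 0.707 × 6 = 4.242 mm.
Total length L = 890 mm; A_we = 4.242 × 890 = 3775 mm².
F_nw = 0.6 F_EXX = 0.6 × 430 = 258 MPa.
φR_n = 0.75 × 258 × 3775 × 10⁻³ = 730.5 kN.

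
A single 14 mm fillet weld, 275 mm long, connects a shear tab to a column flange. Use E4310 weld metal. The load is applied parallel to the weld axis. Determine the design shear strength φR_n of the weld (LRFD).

φR_n ≈ 527 kN

E43XX → F_EXX = 430 MPa.
Effective throat t_e = 0.707 × 14 = 9.898 mm.
Total length L = 275 mm; A_we = 9.898 × 275 = 2722 mm².
F_nw = 0.6 F_EXX = 0.6 × 430 = 258 MPa.
φR_n = 0.75 × 258 × 2722 × 10⁻³ = 526.7 kN.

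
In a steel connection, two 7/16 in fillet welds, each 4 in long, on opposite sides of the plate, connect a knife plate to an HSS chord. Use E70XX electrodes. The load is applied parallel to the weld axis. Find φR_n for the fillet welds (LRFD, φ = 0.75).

E70XX → F_EXX = 70 ksi.
Effective throat t_e = 0.707 × 0.4375 = 0.3093 in.
Total length L = 8 in; A_we = 0.3093 × 8 = 2.474 in².
F_nw = 0.6 F_EXX = 0.6 × 70 = 42 ksi.
φR_n = 0.75 × 42 × 2.474 = 77.95 kip.

φR_n ≈ 77.9 kip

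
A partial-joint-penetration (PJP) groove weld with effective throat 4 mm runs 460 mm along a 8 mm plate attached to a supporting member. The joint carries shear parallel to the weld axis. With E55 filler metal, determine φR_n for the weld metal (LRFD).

E55XX → F_EXX = 550 MPa.
Effective throat (given) t_e = 4 mm.
A_we = 4 × 460 = 1840 mm².
F_nw = 0.6 F_EXX = 330 MPa.
φR_n = 0.75 × 330 × 1840 × 10⁻³ = 455.4 kN.

φR_n ≈ 455 kN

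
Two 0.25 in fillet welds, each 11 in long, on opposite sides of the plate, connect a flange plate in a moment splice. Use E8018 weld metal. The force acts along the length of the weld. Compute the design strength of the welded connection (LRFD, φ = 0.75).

φR_n ≈ 140 kips

E80XX → F_EXX = 80 ksi.
Effective throat t_e = 0.707 × 0.25 = 0.1767 in.
Total length L = 22 in; A_we = 0.1767 × 22 = 3.888 in².
F_nw = 0.6 F_EXX = 0.6 × 80 = 48 ksi.
φR_n = 0.75 × 48 × 3.888 = 140 kips.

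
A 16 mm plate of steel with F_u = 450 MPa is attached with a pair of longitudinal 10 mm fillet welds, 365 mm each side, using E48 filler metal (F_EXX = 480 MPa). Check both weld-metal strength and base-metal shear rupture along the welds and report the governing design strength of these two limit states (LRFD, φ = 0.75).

t_e = 0.707 × 10 = 7.07 mm; L = 730 mm.
Weld metal: φR_n = 0.75 × 0.6 × 480 × 7.07 × 730 × 10⁻³ = 1115 kN.
Base metal (shear rupture): φR_n = 0.75 × 0.6 × 450 × 16 × 730 × 10⁻³ = 2365 kN.
Governing: weld metal.

φR_n ≈ 1110 kN (weld metal governs)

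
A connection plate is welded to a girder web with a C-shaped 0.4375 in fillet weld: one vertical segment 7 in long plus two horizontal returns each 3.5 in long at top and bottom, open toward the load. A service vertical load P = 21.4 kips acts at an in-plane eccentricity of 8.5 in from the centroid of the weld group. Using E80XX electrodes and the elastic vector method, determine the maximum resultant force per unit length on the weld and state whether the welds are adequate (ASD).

f_max ≈ 7.04 kip/in; adequate

E80XX → F_EXX = 80 ksi.
Total weld length L_w = 14 in. Treat welds as unit-width lines.
Centroid: x̄ = 2×3.5×1.75 / 14 = 0.875 in from the vertical weld.
Polar moment about centroid: J = I_x + I_y = [7³/12 + 2×3.5×3.5²] + [7×0.875² + 2(3.5³/12 + 3.5×0.875²)] = 132.2 in³.
Direct shear f_v = P/L_w = 21.4 / 14 = 1.529 kip/in (vertical).
Torsion M = P·e = 21.4 × 8.5 = 181.9 kip·in.
Critical point at (x, y) = (2.625, 3.5) from centroid. f_tx = M·y/J = 4.816 kip/in; f_ty = M·x/J = 3.612 kip/in.
Resultant f_max = √[f_tx² + (f_v + f_ty)²] = √[4.816² + (1.529 + 3.612)²] = 7.044 kip/in.
Capacity per unit length: r_n/Ω = (1/2.0) × 0.6 × 80 × (0.707 × 0.4375) = 7.423 kip/in.
7.044 ≤ 7.423 → adequate.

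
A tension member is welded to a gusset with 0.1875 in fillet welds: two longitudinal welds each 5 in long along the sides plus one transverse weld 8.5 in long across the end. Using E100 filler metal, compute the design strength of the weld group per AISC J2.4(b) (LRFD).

E100XX → F_EXX = 100 ksi.
t_e = 0.707 × 0.1875 = 0.1326 in.
R_nwl = 0.6 × 100 × 0.1326 × 10 = 79.54 kip (longitudinal, 2 welds).
R_nwt = 0.6 × 100 × 0.1326 × 8.5 = 67.61 kip (transverse, base value).
(i) R_nwl + R_nwt = 147.1 kip; (ii) 0.85 R_nwl + 1.5 R_nwt = 169 kip.
R_n = max = 169 kip [governs: (ii)]; φR_n = 126.8 kip.

φR_n ≈ 127 kip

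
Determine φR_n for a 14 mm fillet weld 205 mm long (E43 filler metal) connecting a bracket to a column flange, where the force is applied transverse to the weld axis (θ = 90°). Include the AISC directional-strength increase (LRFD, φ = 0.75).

E43XX → F_EXX = 430 MPa.
t_e = 0.707 × 14 = 9.898 mm; A_we = 9.898 × 205 = 2029 mm².
Directional factor: 1.0 + 0.5 sin^1.5(90°) = 1.5.
F_nw = 0.6 × 430 × 1.5 = 387 MPa.
φR_n = 0.75 × 387 × 2029 × 10⁻³ = 588.9 kN.

φR_n ≈ 589 kN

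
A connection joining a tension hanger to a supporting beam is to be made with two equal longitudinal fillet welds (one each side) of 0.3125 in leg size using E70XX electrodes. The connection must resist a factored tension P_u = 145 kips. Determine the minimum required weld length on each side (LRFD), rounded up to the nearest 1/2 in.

L = 10.5 in on each side

E70XX → F_EXX = 70 ksi.
Throat t_e = 0.707 × 0.3125 = 0.2209 in.
φr_n = 0.75 × 0.6 × 70 × 0.2209 = 6.96 kips/in.
L_req = P_u / φr_n = 145 / 6.96 = 20.83 in total.
Per side: 20.83 / 2 = 10.42 in.
Round up → use L = 10.5 in on each side.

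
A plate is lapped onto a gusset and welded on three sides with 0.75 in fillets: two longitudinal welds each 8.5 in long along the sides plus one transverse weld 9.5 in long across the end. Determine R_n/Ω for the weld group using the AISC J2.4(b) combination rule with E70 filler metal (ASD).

R_n/Ω ≈ 320 kip

E70XX → F_EXX = 70 ksi.
t_e = 0.707 × 0.75 = 0.5302 in.
R_nwl = 0.6 × 70 × 0.5302 × 17 = 378.6 kip (longitudinal, 2 welds).
R_nwt = 0.6 × 70 × 0.5302 × 9.5 = 211.6 kip (transverse, base value).
(i) R_nwl + R_nwt = 590.2 kip; (ii) 0.85 R_nwl + 1.5 R_nwt = 639.2 kip.
R_n = max = 639.2 kip [governs: (ii)]; R_n/Ω = 319.6 kip.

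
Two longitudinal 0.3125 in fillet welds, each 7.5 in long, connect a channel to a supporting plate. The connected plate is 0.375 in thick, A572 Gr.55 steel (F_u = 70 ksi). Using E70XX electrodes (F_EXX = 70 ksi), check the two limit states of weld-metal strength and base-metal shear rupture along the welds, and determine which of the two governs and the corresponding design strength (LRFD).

φR_n ≈ 104 kips (weld metal governs)

t_e = 0.707 × 0.3125 = 0.2209 in; L = 15 in.
Weld metal: φR_n = 0.75 × 0.6 × 70 × 0.2209 × 15 = 104.4 kips.
Base metal (shear rupture): φR_n = 0.75 × 0.6 × 70 × 0.375 × 15 = 177.2 kips.
Governing: weld metal.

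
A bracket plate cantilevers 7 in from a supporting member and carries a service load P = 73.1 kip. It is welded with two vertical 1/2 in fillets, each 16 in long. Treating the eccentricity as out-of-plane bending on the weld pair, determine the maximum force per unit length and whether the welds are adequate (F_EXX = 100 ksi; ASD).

f_max ≈ 6.42 kip/in; adequate

L_w = 2 × 16 = 32 in; section modulus (unit throat) S = 2 × L²/6 = 85.33 in².
Direct shear f_v = P/L_w = 73.1/32 = 2.284 kip/in.
Moment M = P × e = 73.1 × 7 = 511.7 kip·in; bending f_b = M/S = 5.996 kip/in.
f_max = √(f_v² + f_b²) = √(2.284² + 5.996²) = 6.417 kip/in.
r_n/Ω = (1/2.0) × 0.6 × 100 × (0.707 × 0.5) = 10.6 kip/in → adequate.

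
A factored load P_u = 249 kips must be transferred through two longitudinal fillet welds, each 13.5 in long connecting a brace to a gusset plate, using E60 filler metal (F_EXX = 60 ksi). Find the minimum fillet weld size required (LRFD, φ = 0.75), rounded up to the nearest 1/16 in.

w = 1/2 in

Total weld length L = 27 in.
Required throat t_e = P_u / (φ × 0.6 F_EXX × L) = 249 / (0.75 × 0.6 × 60 × 27) = 0.3416 in.
Required leg w = t_e / 0.707 = 0.4831 in → use 1/2 in.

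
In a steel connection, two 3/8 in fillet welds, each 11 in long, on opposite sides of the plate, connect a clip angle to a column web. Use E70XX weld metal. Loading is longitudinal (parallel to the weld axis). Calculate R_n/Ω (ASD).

R_n/Ω ≈ 122 kips

E70XX → F_EXX = 70 ksi.
Effective throat t_e = 0.707 × 0.375 = 0.2651 in.
Total length L = 22 in; A_we = 0.2651 × 22 = 5.833 in².
F_nw = 0.6 F_EXX = 0.6 × 70 = 42 ksi.
R_n = 42 × 5.833 = 245 kips; R_n/Ω = 245/2.0 = 122.5 kips.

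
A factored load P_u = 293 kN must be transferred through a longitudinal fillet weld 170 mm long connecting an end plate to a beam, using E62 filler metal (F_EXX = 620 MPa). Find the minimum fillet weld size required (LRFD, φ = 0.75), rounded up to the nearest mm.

w = 9 mm

Total weld length L = 170 mm.
Required throat t_e = P_u / (φ × 0.6 F_EXX × L) = 293 / (0.75 × 0.6 × 620 × 170 × 10⁻³) = 6.178 mm.
Required leg w = t_e / 0.707 = 8.738 mm → use 9 mm.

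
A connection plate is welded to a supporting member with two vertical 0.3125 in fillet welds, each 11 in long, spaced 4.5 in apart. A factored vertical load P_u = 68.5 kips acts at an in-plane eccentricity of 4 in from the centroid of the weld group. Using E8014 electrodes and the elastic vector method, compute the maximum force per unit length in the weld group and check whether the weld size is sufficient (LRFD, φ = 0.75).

E80XX → F_EXX = 80 ksi.
Total weld length L_w = 22 in. Treat welds as unit-width lines.
Polar moment about centroid: J = 2[d³/12 + d(b/2)²] = 2[11³/12 + 11×2.25²] = 333.2 in³.
Direct shear f_v = P/L_w = 68.5 / 22 = 3.114 kip/in (vertical).
Torsion M = P·e = 68.5 × 4 = 274 kip·in.
Critical point at (x, y) = (2.25, 5.5) from centroid. f_tx = M·y/J = 4.523 kip/in; f_ty = M·x/J = 1.85 kip/in.
Resultant f_max = √[f_tx² + (f_v + f_ty)²] = √[4.523² + (3.114 + 1.85)²] = 6.715 kip/in.
Capacity per unit length: φr_n = 0.75 × 0.6 × 80 × (0.707 × 0.3125) = 7.954 kip/in.
6.715 ≤ 7.954 → adequate.

f_max ≈ 6.72 kip/in; adequate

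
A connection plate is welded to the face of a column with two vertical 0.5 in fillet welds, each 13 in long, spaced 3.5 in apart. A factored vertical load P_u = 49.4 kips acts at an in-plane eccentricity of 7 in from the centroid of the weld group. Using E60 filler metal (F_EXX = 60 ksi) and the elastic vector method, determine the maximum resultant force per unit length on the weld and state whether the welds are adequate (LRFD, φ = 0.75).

f_max ≈ 6 kip/in; adequate

Total weld length L_w = 26 in. Treat welds as unit-width lines.
Polar moment about centroid: J = 2[d³/12 + d(b/2)²] = 2[13³/12 + 13×1.75²] = 445.8 in³.
Direct shear f_v = P/L_w = 49.4 / 26 = 1.9 kip/in (vertical).
Torsion M = P·e = 49.4 × 7 = 345.8 kip·in.
Critical point at (x, y) = (1.75, 6.5) from centroid. f_tx = M·y/J = 5.042 kip/in; f_ty = M·x/J = 1.357 kip/in.
Resultant f_max = √[f_tx² + (f_v + f_ty)²] = √[5.042² + (1.9 + 1.357)²] = 6.003 kip/in.
Capacity per unit length: φr_n = 0.75 × 0.6 × 60 × (0.707 × 0.5) = 9.544 kip/in.
6.003 ≤ 9.544 → adequate.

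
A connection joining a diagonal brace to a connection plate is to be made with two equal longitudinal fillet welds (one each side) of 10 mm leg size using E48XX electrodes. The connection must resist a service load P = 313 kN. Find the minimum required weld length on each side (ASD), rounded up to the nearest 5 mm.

E48XX → F_EXX = 480 MPa.
Throat t_e = 0.707 × 10 = 7.07 mm.
r_n/Ω = (0.6 × 480 × 7.07) / 2.0 = 1018 N/mm = 1.018 kN/mm.
L_req = P / (r_n/Ω) = 313 / 1.018 = 307.4 mm total.
Per side: 307.4 / 2 = 153.7 mm.
Round up → use L = 155 mm on each side.

L = 155 mm on each side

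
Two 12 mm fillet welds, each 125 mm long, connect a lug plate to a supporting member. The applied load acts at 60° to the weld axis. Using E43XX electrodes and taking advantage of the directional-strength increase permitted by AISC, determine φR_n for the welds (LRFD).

φR_n ≈ 576 kN

E43XX → F_EXX = 430 MPa.
t_e = 0.707 × 12 = 8.484 mm; A_we = 8.484 × 250 = 2121 mm².
Directional factor: 1.0 + 0.5 sin^1.5(60°) = 1.403.
F_nw = 0.6 × 430 × 1.403 = 362 MPa.
φR_n = 0.75 × 362 × 2121 × 10⁻³ = 575.8 kN.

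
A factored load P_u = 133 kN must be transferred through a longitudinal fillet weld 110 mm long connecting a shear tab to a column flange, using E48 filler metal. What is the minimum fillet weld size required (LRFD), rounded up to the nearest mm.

E48XX → F_EXX = 480 MPa.
Total weld length L = 110 mm.
Required throat t_e = P_u / (φ × 0.6 F_EXX × L) = 133 / (0.75 × 0.6 × 480 × 110 × 10⁻³) = 5.598 mm.
Required leg w = t_e / 0.707 = 7.917 mm → use 8 mm.

w = 8 mm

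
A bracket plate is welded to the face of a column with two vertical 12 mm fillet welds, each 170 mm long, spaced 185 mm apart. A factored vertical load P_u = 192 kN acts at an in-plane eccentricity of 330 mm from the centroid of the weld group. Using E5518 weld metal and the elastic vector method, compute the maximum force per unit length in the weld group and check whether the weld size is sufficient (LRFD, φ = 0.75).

f_max ≈ 2580 N/mm; NOT adequate

E55XX → F_EXX = 550 MPa.
Total weld length L_w = 340 mm. Treat welds as unit-width lines.
Polar moment about centroid: J = 2[d³/12 + d(b/2)²] = 2[170³/12 + 170×92.5²] = 3728000 mm³.
Direct shear f_v = P/L_w = 192×10³ / 340 = 564.7 N/mm (vertical).
Torsion M = P·e = 192×10³ × 330 = 63360000 N·mm.
Critical point at (x, y) = (92.5, 85) from centroid. f_tx = M·y/J = 1445 N/mm; f_ty = M·x/J = 1572 N/mm.
Resultant f_max = √[f_tx² + (f_v + f_ty)²] = √[1445² + (564.7 + 1572)²] = 2579 N/mm.
Capacity per unit length: φr_n = 0.75 × 0.6 × 550 × (0.707 × 12) = 2100 N/mm.
2579 > 2100 → NOT adequate.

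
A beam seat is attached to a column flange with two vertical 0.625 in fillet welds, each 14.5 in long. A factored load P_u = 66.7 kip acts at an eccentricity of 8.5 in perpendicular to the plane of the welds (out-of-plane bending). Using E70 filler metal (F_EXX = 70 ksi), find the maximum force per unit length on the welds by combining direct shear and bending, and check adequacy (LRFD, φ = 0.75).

L_w = 2 × 14.5 = 29 in; section modulus (unit throat) S = 2 × L²/6 = 70.08 in².
Direct shear f_v = P/L_w = 66.7/29 = 2.3 kip/in.
Moment M = P × e = 66.7 × 8.5 = 566.95 kip·in; bending f_b = M/S = 8.09 kip/in.
f_max = √(f_v² + f_b²) = √(2.3² + 8.09²) = 8.41 kip/in.
φr_n = 0.75 × 0.6 × 70 × (0.707 × 0.625) = 13.92 kip/in → adequate.

f_max ≈ 8.41 kip/in; adequate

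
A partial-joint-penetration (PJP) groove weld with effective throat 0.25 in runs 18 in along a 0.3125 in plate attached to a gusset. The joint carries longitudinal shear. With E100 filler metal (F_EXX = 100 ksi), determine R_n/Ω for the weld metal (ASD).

R_n/Ω ≈ 135 kips

Effective throat (given) t_e = 0.25 in.
A_we = 0.25 × 18 = 4.5 in².
F_nw = 0.6 F_EXX = 60 ksi.
R_n/Ω = (60 × 4.5) / 2.0 = 135 kips.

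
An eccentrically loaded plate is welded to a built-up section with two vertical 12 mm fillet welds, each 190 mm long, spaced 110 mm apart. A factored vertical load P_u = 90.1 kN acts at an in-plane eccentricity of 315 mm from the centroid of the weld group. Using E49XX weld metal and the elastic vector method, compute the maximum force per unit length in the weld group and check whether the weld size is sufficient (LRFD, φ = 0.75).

f_max ≈ 1490 N/mm; adequate

E49XX → F_EXX = 490 MPa.
Total weld length L_w = 380 mm. Treat welds as unit-width lines.
Polar moment about centroid: J = 2[d³/12 + d(b/2)²] = 2[190³/12 + 190×55²] = 2293000 mm³.
Direct shear f_v = P/L_w = 90.1×10³ / 380 = 237.1 N/mm (vertical).
Torsion M = P·e = 90.1×10³ × 315 = 28382000 N·mm.
Critical point at (x, y) = (55, 95) from centroid. f_tx = M·y/J = 1176 N/mm; f_ty = M·x/J = 680.9 N/mm.
Resultant f_max = √[f_tx² + (f_v + f_ty)²] = √[1176² + (237.1 + 680.9)²] = 1492 N/mm.
Capacity per unit length: φr_n = 0.75 × 0.6 × 490 × (0.707 × 12) = 1871 N/mm.
1492 ≤ 1871 → adequate.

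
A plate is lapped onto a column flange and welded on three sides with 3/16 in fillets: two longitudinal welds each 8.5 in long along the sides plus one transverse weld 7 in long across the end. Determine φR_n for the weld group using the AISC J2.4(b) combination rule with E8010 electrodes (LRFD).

E80XX → F_EXX = 80 ksi.
t_e = 0.707 × 0.1875 = 0.1326 in.
R_nwl = 0.6 × 80 × 0.1326 × 17 = 108.2 kip (longitudinal, 2 welds).
R_nwt = 0.6 × 80 × 0.1326 × 7 = 44.54 kip (transverse, base value).
(i) R_nwl + R_nwt = 152.7 kip; (ii) 0.85 R_nwl + 1.5 R_nwt = 158.8 kip.
R_n = max = 158.8 kip [governs: (ii)]; φR_n = 119.1 kip.

φR_n ≈ 119 kip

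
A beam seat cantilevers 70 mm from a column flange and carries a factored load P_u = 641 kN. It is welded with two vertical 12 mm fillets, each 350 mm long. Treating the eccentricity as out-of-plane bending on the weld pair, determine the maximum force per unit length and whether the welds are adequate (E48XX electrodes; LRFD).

f_max ≈ 1430 N/mm; adequate

E48XX → F_EXX = 480 MPa.
L_w = 2 × 350 = 700 mm; section modulus (unit throat) S = 2 × L²/6 = 40830 mm².
Direct shear f_v = P/L_w = 641×10³/700 = 915.7 N/mm.
Moment M = P × e = 641×10³ × 70 = 44870000 N·mm; bending f_b = M/S = 1099 N/mm.
f_max = √(f_v² + f_b²) = √(915.7² + 1099²) = 1430 N/mm.
φr_n = 0.75 × 0.6 × 480 × (0.707 × 12) = 1833 N/mm → adequate.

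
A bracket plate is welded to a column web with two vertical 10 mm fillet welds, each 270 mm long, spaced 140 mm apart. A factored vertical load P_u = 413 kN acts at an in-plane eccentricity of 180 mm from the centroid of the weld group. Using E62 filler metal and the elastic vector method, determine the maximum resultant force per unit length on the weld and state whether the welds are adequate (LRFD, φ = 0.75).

E62XX → F_EXX = 620 MPa.
Total weld length L_w = 540 mm. Treat welds as unit-width lines.
Polar moment about centroid: J = 2[d³/12 + d(b/2)²] = 2[270³/12 + 270×70²] = 5926000 mm³.
Direct shear f_v = P/L_w = 413×10³ / 540 = 764.8 N/mm (vertical).
Torsion M = P·e = 413×10³ × 180 = 74340000 N·mm.
Critical point at (x, y) = (70, 135) from centroid. f_tx = M·y/J = 1693 N/mm; f_ty = M·x/J = 878.1 N/mm.
Resultant f_max = √[f_tx² + (f_v + f_ty)²] = √[1693² + (764.8 + 878.1)²] = 2359 N/mm.
Capacity per unit length: φr_n = 0.75 × 0.6 × 620 × (0.707 × 10) = 1973 N/mm.
2359 > 1973 → NOT adequate.

f_max ≈ 2360 N/mm; NOT adequate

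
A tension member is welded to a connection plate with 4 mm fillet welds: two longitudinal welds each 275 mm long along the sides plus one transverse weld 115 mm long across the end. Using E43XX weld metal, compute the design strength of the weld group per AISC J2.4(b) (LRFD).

E43XX → F_EXX = 430 MPa.
t_e = 0.707 × 4 = 2.828 mm.
R_nwl = 0.6 × 430 × 2.828 × 550 × 10⁻³ = 401.3 kN (longitudinal, 2 welds).
R_nwt = 0.6 × 430 × 2.828 × 115 × 10⁻³ = 83.91 kN (transverse, base value).
(i) R_nwl + R_nwt = 485.2 kN; (ii) 0.85 R_nwl + 1.5 R_nwt = 467 kN.
R_n = max = 485.2 kN [governs: (i)]; φR_n = 363.9 kN.

φR_n ≈ 364 kN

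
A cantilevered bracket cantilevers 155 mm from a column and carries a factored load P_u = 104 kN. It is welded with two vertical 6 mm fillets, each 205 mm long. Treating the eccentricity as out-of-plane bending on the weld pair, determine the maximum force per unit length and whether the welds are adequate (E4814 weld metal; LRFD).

f_max ≈ 1180 N/mm; NOT adequate

E48XX → F_EXX = 480 MPa.
L_w = 2 × 205 = 410 mm; section modulus (unit throat) S = 2 × L²/6 = 14010 mm².
Direct shear f_v = P/L_w = 104×10³/410 = 253.7 N/mm.
Moment M = P × e = 104×10³ × 155 = 16120000 N·mm; bending f_b = M/S = 1151 N/mm.
f_max = √(f_v² + f_b²) = √(253.7² + 1151²) = 1178 N/mm.
φr_n = 0.75 × 0.6 × 480 × (0.707 × 6) = 916.3 N/mm → NOT adequate.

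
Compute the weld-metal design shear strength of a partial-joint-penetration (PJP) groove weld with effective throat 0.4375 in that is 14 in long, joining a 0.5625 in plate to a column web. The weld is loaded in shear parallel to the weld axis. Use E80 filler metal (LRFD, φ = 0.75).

E80XX → F_EXX = 80 ksi.
Effective throat (given) t_e = 0.4375 in.
A_we = 0.4375 × 14 = 6.125 in².
F_nw = 0.6 F_EXX = 48 ksi.
φR_n = 0.75 × 48 × 6.125 = 220.5 kip.

φR_n ≈ 220 kip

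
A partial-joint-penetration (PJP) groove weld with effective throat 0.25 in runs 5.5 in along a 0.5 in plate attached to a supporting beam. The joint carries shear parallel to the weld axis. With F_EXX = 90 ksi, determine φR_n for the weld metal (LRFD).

φR_n ≈ 55.7 kip

Effective throat (given) t_e = 0.25 in.
A_we = 0.25 × 5.5 = 1.375 in².
F_nw = 0.6 F_EXX = 54 ksi.
φR_n = 0.75 × 54 × 1.375 = 55.69 kip.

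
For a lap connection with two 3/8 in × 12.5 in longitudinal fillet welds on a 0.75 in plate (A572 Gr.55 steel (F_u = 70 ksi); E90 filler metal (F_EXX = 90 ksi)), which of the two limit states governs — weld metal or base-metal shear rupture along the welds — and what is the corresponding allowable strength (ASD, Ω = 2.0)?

R_n/Ω ≈ 179 kip (weld metal governs)

t_e = 0.707 × 0.375 = 0.2651 in; L = 25 in.
Weld metal: R_n/Ω = (1/2.0) × 0.6 × 90 × 0.2651 × 25 = 179 kip.
Base metal (shear rupture): R_n/Ω = (1/2.0) × 0.6 × 70 × 0.75 × 25 = 393.8 kip.
Governing: weld metal.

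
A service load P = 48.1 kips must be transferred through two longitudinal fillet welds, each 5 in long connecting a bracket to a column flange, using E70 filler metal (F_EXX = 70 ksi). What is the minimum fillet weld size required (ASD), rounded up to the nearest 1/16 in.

w = 3/8 in

Total weld length L = 10 in.
Required throat t_e = P × Ω / (0.6 F_EXX × L) = 48.1 × 2.0 / (0.6 × 70 × 10) = 0.229 in.
Required leg w = t_e / 0.707 = 0.324 in → use 3/8 in.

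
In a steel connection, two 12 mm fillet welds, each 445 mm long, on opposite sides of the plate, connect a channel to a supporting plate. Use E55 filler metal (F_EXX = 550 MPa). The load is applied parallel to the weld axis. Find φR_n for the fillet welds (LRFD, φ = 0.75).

φR_n ≈ 1870 kN

Effective throat t_e = 0.707 × 12 = 8.484 mm.
Total length L = 890 mm; A_we = 8.484 × 890 = 7551 mm².
F_nw = 0.6 F_EXX = 0.6 × 550 = 330 MPa.
φR_n = 0.75 × 330 × 7551 × 10⁻³ = 1869 kN.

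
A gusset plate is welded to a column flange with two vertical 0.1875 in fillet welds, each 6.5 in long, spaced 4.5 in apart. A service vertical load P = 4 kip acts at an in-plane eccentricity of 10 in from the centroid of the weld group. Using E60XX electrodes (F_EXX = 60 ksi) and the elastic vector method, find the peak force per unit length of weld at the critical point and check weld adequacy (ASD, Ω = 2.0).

f_max ≈ 1.61 kip/in; adequate

Total weld length L_w = 13 in. Treat welds as unit-width lines.
Polar moment about centroid: J = 2[d³/12 + d(b/2)²] = 2[6.5³/12 + 6.5×2.25²] = 111.6 in³.
Direct shear f_v = P/L_w = 4 / 13 = 0.3077 kip/in (vertical).
Torsion M = P·e = 4 × 10 = 40 kip·in.
Critical point at (x, y) = (2.25, 3.25) from centroid. f_tx = M·y/J = 1.165 kip/in; f_ty = M·x/J = 0.8066 kip/in.
Resultant f_max = √[f_tx² + (f_v + f_ty)²] = √[1.165² + (0.3077 + 0.8066)²] = 1.612 kip/in.
Capacity per unit length: r_n/Ω = (1/2.0) × 0.6 × 60 × (0.707 × 0.1875) = 2.386 kip/in.
1.612 ≤ 2.386 → adequate.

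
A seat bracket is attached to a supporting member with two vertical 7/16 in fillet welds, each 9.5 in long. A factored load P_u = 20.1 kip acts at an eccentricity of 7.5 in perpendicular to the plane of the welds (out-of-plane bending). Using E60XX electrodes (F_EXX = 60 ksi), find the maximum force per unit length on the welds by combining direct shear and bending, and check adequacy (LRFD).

L_w = 2 × 9.5 = 19 in; section modulus (unit throat) S = 2 × L²/6 = 30.08 in².
Direct shear f_v = P/L_w = 20.1/19 = 1.058 kip/in.
Moment M = P × e = 20.1 × 7.5 = 150.75 kip·in; bending f_b = M/S = 5.011 kip/in.
f_max = √(f_v² + f_b²) = √(1.058² + 5.011²) = 5.122 kip/in.
φr_n = 0.75 × 0.6 × 60 × (0.707 × 0.4375) = 8.351 kip/in → adequate.

f_max ≈ 5.12 kip/in; adequate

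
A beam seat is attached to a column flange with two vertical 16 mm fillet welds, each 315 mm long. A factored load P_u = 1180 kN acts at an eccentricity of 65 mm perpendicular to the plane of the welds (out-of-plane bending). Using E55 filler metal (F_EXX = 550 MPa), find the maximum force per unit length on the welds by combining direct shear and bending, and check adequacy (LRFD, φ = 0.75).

f_max ≈ 2980 N/mm; NOT adequate

L_w = 2 × 315 = 630 mm; section modulus (unit throat) S = 2 × L²/6 = 33080 mm².
Direct shear f_v = P/L_w = 1180×10³/630 = 1873 N/mm.
Moment M = P × e = 1180×10³ × 65 = 76700000 N·mm; bending f_b = M/S = 2319 N/mm.
f_max = √(f_v² + f_b²) = √(1873² + 2319²) = 2981 N/mm.
φr_n = 0.75 × 0.6 × 550 × (0.707 × 16) = 2800 N/mm → NOT adequate.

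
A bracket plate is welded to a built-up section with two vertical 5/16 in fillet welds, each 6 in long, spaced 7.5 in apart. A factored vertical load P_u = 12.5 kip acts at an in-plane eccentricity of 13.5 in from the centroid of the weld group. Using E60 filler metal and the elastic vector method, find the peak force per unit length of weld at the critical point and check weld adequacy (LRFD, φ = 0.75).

E60XX → F_EXX = 60 ksi.
Total weld length L_w = 12 in. Treat welds as unit-width lines.
Polar moment about centroid: J = 2[d³/12 + d(b/2)²] = 2[6³/12 + 6×3.75²] = 204.8 in³.
Direct shear f_v = P/L_w = 12.5 / 12 = 1.042 kip/in (vertical).
Torsion M = P·e = 12.5 × 13.5 = 168.75 kip·in.
Critical point at (x, y) = (3.75, 3) from centroid. f_tx = M·y/J = 2.473 kip/in; f_ty = M·x/J = 3.091 kip/in.
Resultant f_max = √[f_tx² + (f_v + f_ty)²] = √[2.473² + (1.042 + 3.091)²] = 4.816 kip/in.
Capacity per unit length: φr_n = 0.75 × 0.6 × 60 × (0.707 × 0.3125) = 5.965 kip/in.
4.816 ≤ 5.965 → adequate.

f_max ≈ 4.82 kip/in; adequate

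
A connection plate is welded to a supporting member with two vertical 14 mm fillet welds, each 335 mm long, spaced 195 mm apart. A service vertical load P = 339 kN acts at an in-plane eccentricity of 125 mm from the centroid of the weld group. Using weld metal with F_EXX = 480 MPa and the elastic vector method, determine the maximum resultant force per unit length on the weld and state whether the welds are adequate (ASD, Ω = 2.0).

Total weld length L_w = 670 mm. Treat welds as unit-width lines.
Polar moment about centroid: J = 2[d³/12 + d(b/2)²] = 2[335³/12 + 335×97.5²] = 12640000 mm³.
Direct shear f_v = P/L_w = 339×10³ / 670 = 506 N/mm (vertical).
Torsion M = P·e = 339×10³ × 125 = 42375000 N·mm.
Critical point at (x, y) = (97.5, 167.5) from centroid. f_tx = M·y/J = 561.8 N/mm; f_ty = M·x/J = 327 N/mm.
Resultant f_max = √[f_tx² + (f_v + f_ty)²] = √[561.8² + (506 + 327)²] = 1005 N/mm.
Capacity per unit length: r_n/Ω = (1/2.0) × 0.6 × 480 × (0.707 × 14) = 1425 N/mm.
1005 ≤ 1425 → adequate.

f_max ≈ 1000 N/mm; adequate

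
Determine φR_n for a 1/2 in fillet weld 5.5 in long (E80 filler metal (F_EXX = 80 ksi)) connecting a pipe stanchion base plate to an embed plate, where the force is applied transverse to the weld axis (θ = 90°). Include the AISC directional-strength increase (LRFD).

t_e = 0.707 × 0.5 = 0.3535 in; A_we = 0.3535 × 5.5 = 1.944 in².
Directional factor: 1.0 + 0.5 sin^1.5(90°) = 1.5.
F_nw = 0.6 × 80 × 1.5 = 72 ksi.
φR_n = 0.75 × 72 × 1.944 = 105 kip.

φR_n ≈ 105 kip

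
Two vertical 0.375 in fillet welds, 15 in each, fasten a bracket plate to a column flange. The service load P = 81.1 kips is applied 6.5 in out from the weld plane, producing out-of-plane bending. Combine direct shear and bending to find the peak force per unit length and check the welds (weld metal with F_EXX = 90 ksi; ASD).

L_w = 2 × 15 = 30 in; section modulus (unit throat) S = 2 × L²/6 = 75 in².
Direct shear f_v = P/L_w = 81.1/30 = 2.703 kip/in.
Moment M = P × e = 81.1 × 6.5 = 527.15 kip·in; bending f_b = M/S = 7.029 kip/in.
f_max = √(f_v² + f_b²) = √(2.703² + 7.029²) = 7.531 kip/in.
r_n/Ω = (1/2.0) × 0.6 × 90 × (0.707 × 0.375) = 7.158 kip/in → NOT adequate.

f_max ≈ 7.53 kip/in; NOT adequate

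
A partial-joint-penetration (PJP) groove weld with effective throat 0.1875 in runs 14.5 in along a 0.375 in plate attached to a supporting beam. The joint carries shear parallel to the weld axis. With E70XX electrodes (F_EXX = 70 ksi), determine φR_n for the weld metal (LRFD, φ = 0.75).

φR_n ≈ 85.6 kip

Effective throat (given) t_e = 0.1875 in.
A_we = 0.1875 × 14.5 = 2.719 in².
F_nw = 0.6 F_EXX = 42 ksi.
φR_n = 0.75 × 42 × 2.719 = 85.64 kip.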